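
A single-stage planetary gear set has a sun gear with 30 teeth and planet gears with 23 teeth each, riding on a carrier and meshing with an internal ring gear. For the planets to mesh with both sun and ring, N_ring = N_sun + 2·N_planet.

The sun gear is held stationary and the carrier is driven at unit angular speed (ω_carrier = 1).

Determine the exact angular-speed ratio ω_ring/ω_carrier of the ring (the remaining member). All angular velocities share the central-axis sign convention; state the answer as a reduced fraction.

N_ring = 30 + 2·23 = 76
30(ω_s−ω_c) = −76(ω_r−ω_c),  ω_s=0, ω_c=1
ω_r = 1 − (30/76)(0−1) = 53/38
ω_r/ω_c = 53/38

53/38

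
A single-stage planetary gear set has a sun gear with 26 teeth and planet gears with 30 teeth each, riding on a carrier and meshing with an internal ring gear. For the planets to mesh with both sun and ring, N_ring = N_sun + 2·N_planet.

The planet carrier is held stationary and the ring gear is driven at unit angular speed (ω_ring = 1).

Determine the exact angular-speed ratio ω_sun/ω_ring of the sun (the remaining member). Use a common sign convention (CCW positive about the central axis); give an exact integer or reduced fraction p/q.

N_ring = 26 + 2·30 = 86
26(ω_s−ω_c) = −86(ω_r−ω_c),  ω_c=0, ω_r=1
ω_s = 0 − (86/26)(1−0) = -43/13
ω_s/ω_r = -43/13

-43/13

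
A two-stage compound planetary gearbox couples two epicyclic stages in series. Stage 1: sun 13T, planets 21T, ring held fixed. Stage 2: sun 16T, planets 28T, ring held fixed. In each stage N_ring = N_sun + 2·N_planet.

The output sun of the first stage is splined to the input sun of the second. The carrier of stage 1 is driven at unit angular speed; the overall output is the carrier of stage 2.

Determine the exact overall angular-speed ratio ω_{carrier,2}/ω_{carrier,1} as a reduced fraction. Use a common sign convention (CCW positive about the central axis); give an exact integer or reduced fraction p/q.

136/143

Stage 1: N_ring = 13 + 2·21 = 55
Stage 1: 13(ω_s−ω_c) = −55(ω_r−ω_c),  ω_r=0, ω_c=1
Stage 1: ω_s = 1 − (55/13)(0−1) = 68/13
  ⇒ ω_s¹/ω_c¹ = 68/13
Stage 2: N_ring = 16 + 2·28 = 72
Stage 2: 16(ω_s−ω_c) = −72(ω_r−ω_c),  ω_r=0, ω_s=1
Stage 2: 16(1−ω_c) = −72(0−ω_c)  ⇒  88ω_c = 16  ⇒  ω_c = 2/11
  ⇒ ω_c²/ω_s² = 2/11
Coupling ω_s² = ω_s¹ ⇒ overall = 68/13 × 2/11 = 136/143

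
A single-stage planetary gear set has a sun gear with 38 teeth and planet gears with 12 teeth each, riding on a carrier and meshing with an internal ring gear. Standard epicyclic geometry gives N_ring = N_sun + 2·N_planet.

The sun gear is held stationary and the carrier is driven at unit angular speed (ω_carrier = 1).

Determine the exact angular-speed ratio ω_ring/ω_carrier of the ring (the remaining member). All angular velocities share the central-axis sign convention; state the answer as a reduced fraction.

50/31

N_ring = 38 + 2·12 = 62
38(ω_s−ω_c) = −62(ω_r−ω_c),  ω_s=0, ω_c=1
ω_r = 1 − (38/62)(0−1) = 50/31
ω_r/ω_c = 50/31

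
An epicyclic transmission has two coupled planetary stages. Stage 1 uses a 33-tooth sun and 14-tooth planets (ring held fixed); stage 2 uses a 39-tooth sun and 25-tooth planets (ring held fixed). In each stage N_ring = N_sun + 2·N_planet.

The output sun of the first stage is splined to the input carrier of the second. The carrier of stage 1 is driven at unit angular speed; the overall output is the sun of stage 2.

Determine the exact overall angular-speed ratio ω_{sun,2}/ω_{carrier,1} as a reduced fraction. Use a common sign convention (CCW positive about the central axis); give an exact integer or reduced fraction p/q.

12032/1287

Stage 1: N_ring = 33 + 2·14 = 61
Stage 1: 33(ω_s−ω_c) = −61(ω_r−ω_c),  ω_r=0, ω_c=1
Stage 1: ω_s = 1 − (61/33)(0−1) = 94/33
  ⇒ ω_s¹/ω_c¹ = 94/33
Stage 2: N_ring = 39 + 2·25 = 89
Stage 2: 39(ω_s−ω_c) = −89(ω_r−ω_c),  ω_r=0, ω_c=1
Stage 2: ω_s = 1 − (89/39)(0−1) = 128/39
  ⇒ ω_s²/ω_c² = 128/39
Coupling ω_c² = ω_s¹ ⇒ overall = 94/33 × 128/39 = 12032/1287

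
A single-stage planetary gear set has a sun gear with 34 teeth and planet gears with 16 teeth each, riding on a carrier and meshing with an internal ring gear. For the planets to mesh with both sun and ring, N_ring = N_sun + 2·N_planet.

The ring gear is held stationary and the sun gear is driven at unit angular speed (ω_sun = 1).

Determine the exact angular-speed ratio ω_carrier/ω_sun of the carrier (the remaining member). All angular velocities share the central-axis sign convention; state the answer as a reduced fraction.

17/50

N_ring = 34 + 2·16 = 66
34(ω_s−ω_c) = −66(ω_r−ω_c),  ω_r=0, ω_s=1
34(1−ω_c) = −66(0−ω_c)  ⇒  100ω_c = 34  ⇒  ω_c = 17/50
ω_c/ω_s = 17/50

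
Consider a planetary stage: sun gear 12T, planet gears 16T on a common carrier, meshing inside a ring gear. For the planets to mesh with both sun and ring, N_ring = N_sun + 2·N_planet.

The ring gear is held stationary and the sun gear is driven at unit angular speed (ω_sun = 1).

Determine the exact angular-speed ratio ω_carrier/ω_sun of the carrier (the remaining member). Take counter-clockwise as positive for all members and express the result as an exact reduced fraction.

3/14

N_ring = 12 + 2·16 = 44
12(ω_s−ω_c) = −44(ω_r−ω_c),  ω_r=0, ω_s=1
12(1−ω_c) = −44(0−ω_c)  ⇒  56ω_c = 12  ⇒  ω_c = 3/14
ω_c/ω_s = 3/14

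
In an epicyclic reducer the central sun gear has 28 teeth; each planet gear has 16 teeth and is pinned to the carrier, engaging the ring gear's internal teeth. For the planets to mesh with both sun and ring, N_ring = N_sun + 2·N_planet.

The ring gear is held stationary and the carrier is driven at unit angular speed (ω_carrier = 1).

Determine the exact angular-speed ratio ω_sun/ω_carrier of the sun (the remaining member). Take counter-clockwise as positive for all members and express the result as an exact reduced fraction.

22/7

N_ring = 28 + 2·16 = 60
28(ω_s−ω_c) = −60(ω_r−ω_c),  ω_r=0, ω_c=1
ω_s = 1 − (60/28)(0−1) = 22/7
ω_s/ω_c = 22/7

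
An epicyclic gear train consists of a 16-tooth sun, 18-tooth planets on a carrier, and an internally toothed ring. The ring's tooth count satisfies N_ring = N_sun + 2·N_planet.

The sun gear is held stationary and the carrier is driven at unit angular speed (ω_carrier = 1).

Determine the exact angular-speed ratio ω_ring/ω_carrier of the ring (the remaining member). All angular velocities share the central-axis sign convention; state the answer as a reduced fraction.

N_ring = 16 + 2·18 = 52
16(ω_s−ω_c) = −52(ω_r−ω_c),  ω_s=0, ω_c=1
ω_r = 1 − (16/52)(0−1) = 17/13
ω_r/ω_c = 17/13

17/13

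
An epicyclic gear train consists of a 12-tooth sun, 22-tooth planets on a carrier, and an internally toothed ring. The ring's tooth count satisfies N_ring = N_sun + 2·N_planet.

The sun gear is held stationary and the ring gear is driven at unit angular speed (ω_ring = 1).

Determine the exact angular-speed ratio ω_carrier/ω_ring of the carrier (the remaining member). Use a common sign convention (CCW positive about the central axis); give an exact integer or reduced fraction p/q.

N_ring = 12 + 2·22 = 56
12(ω_s−ω_c) = −56(ω_r−ω_c),  ω_s=0, ω_r=1
12(0−ω_c) = −56(1−ω_c)  ⇒  68ω_c = 56  ⇒  ω_c = 14/17
ω_c/ω_r = 14/17

14/17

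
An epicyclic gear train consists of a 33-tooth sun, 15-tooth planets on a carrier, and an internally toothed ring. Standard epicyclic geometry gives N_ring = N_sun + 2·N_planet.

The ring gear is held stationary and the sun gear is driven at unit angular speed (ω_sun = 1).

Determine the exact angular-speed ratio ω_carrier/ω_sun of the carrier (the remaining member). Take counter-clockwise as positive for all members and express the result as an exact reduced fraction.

N_ring = 33 + 2·15 = 63
33(ω_s−ω_c) = −63(ω_r−ω_c),  ω_r=0, ω_s=1
33(1−ω_c) = −63(0−ω_c)  ⇒  96ω_c = 33  ⇒  ω_c = 11/32
ω_c/ω_s = 11/32

11/32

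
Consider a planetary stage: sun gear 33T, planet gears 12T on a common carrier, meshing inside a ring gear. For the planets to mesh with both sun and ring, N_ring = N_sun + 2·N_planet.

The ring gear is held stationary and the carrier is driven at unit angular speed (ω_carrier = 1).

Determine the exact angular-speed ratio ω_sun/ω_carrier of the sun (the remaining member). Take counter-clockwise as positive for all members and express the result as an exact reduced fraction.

N_ring = 33 + 2·12 = 57
33(ω_s−ω_c) = −57(ω_r−ω_c),  ω_r=0, ω_c=1
ω_s = 1 − (57/33)(0−1) = 30/11
ω_s/ω_c = 30/11

30/11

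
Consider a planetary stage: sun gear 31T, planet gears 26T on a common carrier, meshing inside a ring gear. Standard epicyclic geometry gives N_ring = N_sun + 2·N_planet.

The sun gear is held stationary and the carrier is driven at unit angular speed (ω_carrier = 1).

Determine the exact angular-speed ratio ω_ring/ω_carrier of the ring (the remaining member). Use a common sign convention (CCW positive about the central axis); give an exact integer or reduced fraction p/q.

N_ring = 31 + 2·26 = 83
31(ω_s−ω_c) = −83(ω_r−ω_c),  ω_s=0, ω_c=1
ω_r = 1 − (31/83)(0−1) = 114/83
ω_r/ω_c = 114/83

114/83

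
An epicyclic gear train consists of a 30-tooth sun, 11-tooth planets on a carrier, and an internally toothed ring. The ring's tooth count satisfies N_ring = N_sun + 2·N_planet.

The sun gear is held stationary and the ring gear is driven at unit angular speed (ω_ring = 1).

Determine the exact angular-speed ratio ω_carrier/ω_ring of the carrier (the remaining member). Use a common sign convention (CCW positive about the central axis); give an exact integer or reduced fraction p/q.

N_ring = 30 + 2·11 = 52
30(ω_s−ω_c) = −52(ω_r−ω_c),  ω_s=0, ω_r=1
30(0−ω_c) = −52(1−ω_c)  ⇒  82ω_c = 52  ⇒  ω_c = 26/41
ω_c/ω_r = 26/41

26/41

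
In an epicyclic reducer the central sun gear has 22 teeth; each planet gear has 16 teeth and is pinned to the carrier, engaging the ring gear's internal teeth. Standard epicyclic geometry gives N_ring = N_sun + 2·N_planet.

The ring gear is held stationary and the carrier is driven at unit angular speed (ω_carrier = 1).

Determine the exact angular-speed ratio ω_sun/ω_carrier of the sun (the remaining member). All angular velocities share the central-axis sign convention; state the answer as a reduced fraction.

38/11

N_ring = 22 + 2·16 = 54
22(ω_s−ω_c) = −54(ω_r−ω_c),  ω_r=0, ω_c=1
ω_s = 1 − (54/22)(0−1) = 38/11
ω_s/ω_c = 38/11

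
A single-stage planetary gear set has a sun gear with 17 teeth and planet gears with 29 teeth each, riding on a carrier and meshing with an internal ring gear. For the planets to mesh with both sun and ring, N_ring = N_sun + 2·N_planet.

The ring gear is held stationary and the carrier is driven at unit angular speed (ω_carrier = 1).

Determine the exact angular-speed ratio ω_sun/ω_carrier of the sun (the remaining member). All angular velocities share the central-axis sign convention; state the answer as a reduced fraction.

92/17

N_ring = 17 + 2·29 = 75
17(ω_s−ω_c) = −75(ω_r−ω_c),  ω_r=0, ω_c=1
ω_s = 1 − (75/17)(0−1) = 92/17
ω_s/ω_c = 92/17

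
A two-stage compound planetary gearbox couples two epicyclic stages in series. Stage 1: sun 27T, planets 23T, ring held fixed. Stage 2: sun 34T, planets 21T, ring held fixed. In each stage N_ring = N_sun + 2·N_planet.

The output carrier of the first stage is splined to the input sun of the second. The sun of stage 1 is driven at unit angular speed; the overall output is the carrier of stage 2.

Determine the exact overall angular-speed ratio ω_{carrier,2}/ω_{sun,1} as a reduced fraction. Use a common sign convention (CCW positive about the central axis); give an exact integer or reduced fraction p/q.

Stage 1: N_ring = 27 + 2·23 = 73
Stage 1: 27(ω_s−ω_c) = −73(ω_r−ω_c),  ω_r=0, ω_s=1
Stage 1: 27(1−ω_c) = −73(0−ω_c)  ⇒  100ω_c = 27  ⇒  ω_c = 27/100
  ⇒ ω_c¹/ω_s¹ = 27/100
Stage 2: N_ring = 34 + 2·21 = 76
Stage 2: 34(ω_s−ω_c) = −76(ω_r−ω_c),  ω_r=0, ω_s=1
Stage 2: 34(1−ω_c) = −76(0−ω_c)  ⇒  110ω_c = 34  ⇒  ω_c = 17/55
  ⇒ ω_c²/ω_s² = 17/55
Coupling ω_s² = ω_c¹ ⇒ overall = 27/100 × 17/55 = 459/5500

459/5500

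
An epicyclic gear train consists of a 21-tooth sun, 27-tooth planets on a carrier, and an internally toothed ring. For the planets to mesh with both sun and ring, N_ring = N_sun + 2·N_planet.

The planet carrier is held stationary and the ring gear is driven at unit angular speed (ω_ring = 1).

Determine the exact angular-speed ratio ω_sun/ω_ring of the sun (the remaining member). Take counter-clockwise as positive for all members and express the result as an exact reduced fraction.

-25/7

N_ring = 21 + 2·27 = 75
21(ω_s−ω_c) = −75(ω_r−ω_c),  ω_c=0, ω_r=1
ω_s = 0 − (75/21)(1−0) = -25/7
ω_s/ω_r = -25/7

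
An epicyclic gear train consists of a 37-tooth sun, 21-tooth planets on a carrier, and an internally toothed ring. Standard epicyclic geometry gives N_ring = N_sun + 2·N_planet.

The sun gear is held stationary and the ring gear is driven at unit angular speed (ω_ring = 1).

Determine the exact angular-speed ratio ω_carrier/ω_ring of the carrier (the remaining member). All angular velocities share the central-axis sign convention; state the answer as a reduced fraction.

79/116

N_ring = 37 + 2·21 = 79
37(ω_s−ω_c) = −79(ω_r−ω_c),  ω_s=0, ω_r=1
37(0−ω_c) = −79(1−ω_c)  ⇒  116ω_c = 79  ⇒  ω_c = 79/116
ω_c/ω_r = 79/116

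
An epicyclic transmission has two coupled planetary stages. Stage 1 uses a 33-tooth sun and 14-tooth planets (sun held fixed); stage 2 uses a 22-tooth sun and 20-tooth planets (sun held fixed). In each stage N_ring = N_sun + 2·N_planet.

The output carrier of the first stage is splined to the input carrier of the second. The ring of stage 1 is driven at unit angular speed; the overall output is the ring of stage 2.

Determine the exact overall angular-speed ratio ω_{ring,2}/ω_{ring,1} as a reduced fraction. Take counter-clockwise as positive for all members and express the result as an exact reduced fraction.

1281/1457

Stage 1: N_ring = 33 + 2·14 = 61
Stage 1: 33(ω_s−ω_c) = −61(ω_r−ω_c),  ω_s=0, ω_r=1
Stage 1: 33(0−ω_c) = −61(1−ω_c)  ⇒  94ω_c = 61  ⇒  ω_c = 61/94
  ⇒ ω_c¹/ω_r¹ = 61/94
Stage 2: N_ring = 22 + 2·20 = 62
Stage 2: 22(ω_s−ω_c) = −62(ω_r−ω_c),  ω_s=0, ω_c=1
Stage 2: ω_r = 1 − (22/62)(0−1) = 42/31
  ⇒ ω_r²/ω_c² = 42/31
Coupling ω_c² = ω_c¹ ⇒ overall = 61/94 × 42/31 = 1281/1457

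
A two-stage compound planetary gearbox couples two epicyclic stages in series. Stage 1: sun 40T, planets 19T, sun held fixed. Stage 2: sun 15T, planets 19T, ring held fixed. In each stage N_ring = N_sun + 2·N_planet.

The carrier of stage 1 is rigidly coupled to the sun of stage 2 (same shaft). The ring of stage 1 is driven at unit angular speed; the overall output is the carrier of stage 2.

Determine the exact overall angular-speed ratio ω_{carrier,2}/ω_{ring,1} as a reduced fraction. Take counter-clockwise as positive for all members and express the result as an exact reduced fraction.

585/4012

Stage 1: N_ring = 40 + 2·19 = 78
Stage 1: 40(ω_s−ω_c) = −78(ω_r−ω_c),  ω_s=0, ω_r=1
Stage 1: 40(0−ω_c) = −78(1−ω_c)  ⇒  118ω_c = 78  ⇒  ω_c = 39/59
  ⇒ ω_c¹/ω_r¹ = 39/59
Stage 2: N_ring = 15 + 2·19 = 53
Stage 2: 15(ω_s−ω_c) = −53(ω_r−ω_c),  ω_r=0, ω_s=1
Stage 2: 15(1−ω_c) = −53(0−ω_c)  ⇒  68ω_c = 15  ⇒  ω_c = 15/68
  ⇒ ω_c²/ω_s² = 15/68
Coupling ω_s² = ω_c¹ ⇒ overall = 39/59 × 15/68 = 585/4012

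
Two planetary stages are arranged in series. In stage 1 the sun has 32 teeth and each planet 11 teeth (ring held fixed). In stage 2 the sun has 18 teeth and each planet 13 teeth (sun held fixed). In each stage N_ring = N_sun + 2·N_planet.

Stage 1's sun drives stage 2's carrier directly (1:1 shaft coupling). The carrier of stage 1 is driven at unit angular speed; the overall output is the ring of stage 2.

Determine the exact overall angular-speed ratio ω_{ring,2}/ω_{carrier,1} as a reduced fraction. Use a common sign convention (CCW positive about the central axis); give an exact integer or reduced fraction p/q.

1333/352

Stage 1: N_ring = 32 + 2·11 = 54
Stage 1: 32(ω_s−ω_c) = −54(ω_r−ω_c),  ω_r=0, ω_c=1
Stage 1: ω_s = 1 − (54/32)(0−1) = 43/16
  ⇒ ω_s¹/ω_c¹ = 43/16
Stage 2: N_ring = 18 + 2·13 = 44
Stage 2: 18(ω_s−ω_c) = −44(ω_r−ω_c),  ω_s=0, ω_c=1
Stage 2: ω_r = 1 − (18/44)(0−1) = 31/22
  ⇒ ω_r²/ω_c² = 31/22
Coupling ω_c² = ω_s¹ ⇒ overall = 43/16 × 31/22 = 1333/352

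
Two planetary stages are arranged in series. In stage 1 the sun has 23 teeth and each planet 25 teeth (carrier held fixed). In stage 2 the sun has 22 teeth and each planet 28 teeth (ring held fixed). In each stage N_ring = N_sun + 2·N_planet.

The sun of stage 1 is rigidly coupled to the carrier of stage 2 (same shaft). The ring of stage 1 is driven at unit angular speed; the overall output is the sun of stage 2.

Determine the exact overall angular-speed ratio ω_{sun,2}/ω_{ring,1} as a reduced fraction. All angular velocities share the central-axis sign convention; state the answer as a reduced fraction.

Stage 1: N_ring = 23 + 2·25 = 73
Stage 1: 23(ω_s−ω_c) = −73(ω_r−ω_c),  ω_c=0, ω_r=1
Stage 1: ω_s = 0 − (73/23)(1−0) = -73/23
  ⇒ ω_s¹/ω_r¹ = -73/23
Stage 2: N_ring = 22 + 2·28 = 78
Stage 2: 22(ω_s−ω_c) = −78(ω_r−ω_c),  ω_r=0, ω_c=1
Stage 2: ω_s = 1 − (78/22)(0−1) = 50/11
  ⇒ ω_s²/ω_c² = 50/11
Coupling ω_c² = ω_s¹ ⇒ overall = -73/23 × 50/11 = -3650/253

-3650/253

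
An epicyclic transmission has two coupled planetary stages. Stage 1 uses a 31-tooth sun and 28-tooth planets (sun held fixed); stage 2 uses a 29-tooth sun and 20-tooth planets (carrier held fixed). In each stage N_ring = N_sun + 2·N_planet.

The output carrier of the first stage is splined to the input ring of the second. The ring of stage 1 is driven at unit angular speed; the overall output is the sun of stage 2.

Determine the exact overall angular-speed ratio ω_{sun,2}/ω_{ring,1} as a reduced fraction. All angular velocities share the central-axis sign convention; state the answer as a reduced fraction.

Stage 1: N_ring = 31 + 2·28 = 87
Stage 1: 31(ω_s−ω_c) = −87(ω_r−ω_c),  ω_s=0, ω_r=1
Stage 1: 31(0−ω_c) = −87(1−ω_c)  ⇒  118ω_c = 87  ⇒  ω_c = 87/118
  ⇒ ω_c¹/ω_r¹ = 87/118
Stage 2: N_ring = 29 + 2·20 = 69
Stage 2: 29(ω_s−ω_c) = −69(ω_r−ω_c),  ω_c=0, ω_r=1
Stage 2: ω_s = 0 − (69/29)(1−0) = -69/29
  ⇒ ω_s²/ω_r² = -69/29
Coupling ω_r² = ω_c¹ ⇒ overall = 87/118 × -69/29 = -207/118

-207/118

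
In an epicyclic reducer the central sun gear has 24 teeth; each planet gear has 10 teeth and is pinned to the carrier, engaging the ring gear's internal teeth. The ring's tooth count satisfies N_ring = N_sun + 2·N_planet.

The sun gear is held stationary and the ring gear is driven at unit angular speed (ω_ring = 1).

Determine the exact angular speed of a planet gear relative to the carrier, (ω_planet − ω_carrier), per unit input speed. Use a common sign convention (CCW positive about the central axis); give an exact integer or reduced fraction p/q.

132/85

N_ring = 24 + 2·10 = 44
24(ω_s−ω_c) = −44(ω_r−ω_c),  ω_s=0, ω_r=1
24(0−ω_c) = −44(1−ω_c)  ⇒  68ω_c = 44  ⇒  ω_c = 11/17
sun–planet: 24·(0−11/17) = −10·(ω_p−ω_c)  ⇒  ω_p−ω_c = −(24/10)·(-11/17) = 132/85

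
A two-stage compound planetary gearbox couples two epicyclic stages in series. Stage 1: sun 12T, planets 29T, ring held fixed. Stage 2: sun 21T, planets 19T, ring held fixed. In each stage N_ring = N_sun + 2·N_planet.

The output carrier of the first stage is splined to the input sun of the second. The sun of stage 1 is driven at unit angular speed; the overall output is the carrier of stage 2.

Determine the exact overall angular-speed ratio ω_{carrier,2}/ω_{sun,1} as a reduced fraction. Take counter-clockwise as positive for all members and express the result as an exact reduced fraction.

63/1640

Stage 1: N_ring = 12 + 2·29 = 70
Stage 1: 12(ω_s−ω_c) = −70(ω_r−ω_c),  ω_r=0, ω_s=1
Stage 1: 12(1−ω_c) = −70(0−ω_c)  ⇒  82ω_c = 12  ⇒  ω_c = 6/41
  ⇒ ω_c¹/ω_s¹ = 6/41
Stage 2: N_ring = 21 + 2·19 = 59
Stage 2: 21(ω_s−ω_c) = −59(ω_r−ω_c),  ω_r=0, ω_s=1
Stage 2: 21(1−ω_c) = −59(0−ω_c)  ⇒  80ω_c = 21  ⇒  ω_c = 21/80
  ⇒ ω_c²/ω_s² = 21/80
Coupling ω_s² = ω_c¹ ⇒ overall = 6/41 × 21/80 = 63/1640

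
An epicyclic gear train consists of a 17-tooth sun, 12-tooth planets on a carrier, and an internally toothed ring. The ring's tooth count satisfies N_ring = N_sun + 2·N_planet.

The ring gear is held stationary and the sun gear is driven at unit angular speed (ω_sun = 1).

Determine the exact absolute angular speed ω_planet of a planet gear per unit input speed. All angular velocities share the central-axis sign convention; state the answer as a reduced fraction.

N_ring = 17 + 2·12 = 41
17(ω_s−ω_c) = −41(ω_r−ω_c),  ω_r=0, ω_s=1
17(1−ω_c) = −41(0−ω_c)  ⇒  58ω_c = 17  ⇒  ω_c = 17/58
sun–planet: 17·(1−17/58) = −12·(ω_p−ω_c)  ⇒  ω_p−ω_c = −(17/12)·(41/58) = -697/696
ω_p = 17/58 − 697/696 = -17/24

-17/24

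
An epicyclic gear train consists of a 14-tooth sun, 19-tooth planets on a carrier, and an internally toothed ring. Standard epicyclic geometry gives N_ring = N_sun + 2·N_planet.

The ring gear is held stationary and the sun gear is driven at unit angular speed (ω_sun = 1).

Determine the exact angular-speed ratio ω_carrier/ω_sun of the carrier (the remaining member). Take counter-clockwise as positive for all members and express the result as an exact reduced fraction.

N_ring = 14 + 2·19 = 52
14(ω_s−ω_c) = −52(ω_r−ω_c),  ω_r=0, ω_s=1
14(1−ω_c) = −52(0−ω_c)  ⇒  66ω_c = 14  ⇒  ω_c = 7/33
ω_c/ω_s = 7/33

7/33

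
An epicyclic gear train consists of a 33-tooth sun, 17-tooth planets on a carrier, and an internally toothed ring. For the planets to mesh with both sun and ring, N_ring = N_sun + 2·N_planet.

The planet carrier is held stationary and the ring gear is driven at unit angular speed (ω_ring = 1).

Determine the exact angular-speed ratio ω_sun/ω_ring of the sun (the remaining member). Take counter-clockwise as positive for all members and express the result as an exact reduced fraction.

N_ring = 33 + 2·17 = 67
33(ω_s−ω_c) = −67(ω_r−ω_c),  ω_c=0, ω_r=1
ω_s = 0 − (67/33)(1−0) = -67/33
ω_s/ω_r = -67/33

-67/33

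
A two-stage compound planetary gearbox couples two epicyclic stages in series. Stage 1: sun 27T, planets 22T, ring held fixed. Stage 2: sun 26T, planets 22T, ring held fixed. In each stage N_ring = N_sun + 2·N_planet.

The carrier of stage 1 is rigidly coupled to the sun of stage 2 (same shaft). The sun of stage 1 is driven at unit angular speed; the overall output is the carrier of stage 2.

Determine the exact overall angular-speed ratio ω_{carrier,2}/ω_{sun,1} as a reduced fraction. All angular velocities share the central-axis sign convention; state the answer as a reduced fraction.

117/1568

Stage 1: N_ring = 27 + 2·22 = 71
Stage 1: 27(ω_s−ω_c) = −71(ω_r−ω_c),  ω_r=0, ω_s=1
Stage 1: 27(1−ω_c) = −71(0−ω_c)  ⇒  98ω_c = 27  ⇒  ω_c = 27/98
  ⇒ ω_c¹/ω_s¹ = 27/98
Stage 2: N_ring = 26 + 2·22 = 70
Stage 2: 26(ω_s−ω_c) = −70(ω_r−ω_c),  ω_r=0, ω_s=1
Stage 2: 26(1−ω_c) = −70(0−ω_c)  ⇒  96ω_c = 26  ⇒  ω_c = 13/48
  ⇒ ω_c²/ω_s² = 13/48
Coupling ω_s² = ω_c¹ ⇒ overall = 27/98 × 13/48 = 117/1568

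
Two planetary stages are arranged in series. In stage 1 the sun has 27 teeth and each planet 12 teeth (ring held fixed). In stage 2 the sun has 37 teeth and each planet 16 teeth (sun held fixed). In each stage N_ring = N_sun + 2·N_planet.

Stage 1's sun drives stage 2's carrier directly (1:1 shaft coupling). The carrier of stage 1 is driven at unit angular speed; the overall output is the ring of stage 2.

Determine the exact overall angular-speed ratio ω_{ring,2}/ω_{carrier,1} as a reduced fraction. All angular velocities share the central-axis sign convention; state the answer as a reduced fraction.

Stage 1: N_ring = 27 + 2·12 = 51
Stage 1: 27(ω_s−ω_c) = −51(ω_r−ω_c),  ω_r=0, ω_c=1
Stage 1: ω_s = 1 − (51/27)(0−1) = 26/9
  ⇒ ω_s¹/ω_c¹ = 26/9
Stage 2: N_ring = 37 + 2·16 = 69
Stage 2: 37(ω_s−ω_c) = −69(ω_r−ω_c),  ω_s=0, ω_c=1
Stage 2: ω_r = 1 − (37/69)(0−1) = 106/69
  ⇒ ω_r²/ω_c² = 106/69
Coupling ω_c² = ω_s¹ ⇒ overall = 26/9 × 106/69 = 2756/621

2756/621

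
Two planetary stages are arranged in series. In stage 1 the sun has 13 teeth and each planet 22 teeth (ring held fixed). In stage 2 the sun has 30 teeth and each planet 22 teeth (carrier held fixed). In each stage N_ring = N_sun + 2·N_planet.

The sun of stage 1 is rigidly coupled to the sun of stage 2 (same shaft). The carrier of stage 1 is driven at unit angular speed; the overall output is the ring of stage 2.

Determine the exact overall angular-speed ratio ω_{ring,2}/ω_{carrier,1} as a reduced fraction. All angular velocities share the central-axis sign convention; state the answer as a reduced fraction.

-1050/481

Stage 1: N_ring = 13 + 2·22 = 57
Stage 1: 13(ω_s−ω_c) = −57(ω_r−ω_c),  ω_r=0, ω_c=1
Stage 1: ω_s = 1 − (57/13)(0−1) = 70/13
  ⇒ ω_s¹/ω_c¹ = 70/13
Stage 2: N_ring = 30 + 2·22 = 74
Stage 2: 30(ω_s−ω_c) = −74(ω_r−ω_c),  ω_c=0, ω_s=1
Stage 2: ω_r = 0 − (30/74)(1−0) = -15/37
  ⇒ ω_r²/ω_s² = -15/37
Coupling ω_s² = ω_s¹ ⇒ overall = 70/13 × -15/37 = -1050/481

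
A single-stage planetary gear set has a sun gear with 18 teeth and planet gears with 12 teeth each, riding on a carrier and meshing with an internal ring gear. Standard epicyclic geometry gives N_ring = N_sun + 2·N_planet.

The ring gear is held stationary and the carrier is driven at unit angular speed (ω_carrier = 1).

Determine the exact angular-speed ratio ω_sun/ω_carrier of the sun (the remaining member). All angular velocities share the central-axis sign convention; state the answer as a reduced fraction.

10/3

N_ring = 18 + 2·12 = 42
18(ω_s−ω_c) = −42(ω_r−ω_c),  ω_r=0, ω_c=1
ω_s = 1 − (42/18)(0−1) = 10/3
ω_s/ω_c = 10/3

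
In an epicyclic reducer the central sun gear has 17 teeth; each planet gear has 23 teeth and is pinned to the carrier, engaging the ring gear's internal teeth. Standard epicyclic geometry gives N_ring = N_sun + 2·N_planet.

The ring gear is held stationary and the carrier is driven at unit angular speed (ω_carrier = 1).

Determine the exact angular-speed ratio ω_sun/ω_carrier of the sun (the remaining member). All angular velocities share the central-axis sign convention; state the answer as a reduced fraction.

N_ring = 17 + 2·23 = 63
17(ω_s−ω_c) = −63(ω_r−ω_c),  ω_r=0, ω_c=1
ω_s = 1 − (63/17)(0−1) = 80/17
ω_s/ω_c = 80/17

80/17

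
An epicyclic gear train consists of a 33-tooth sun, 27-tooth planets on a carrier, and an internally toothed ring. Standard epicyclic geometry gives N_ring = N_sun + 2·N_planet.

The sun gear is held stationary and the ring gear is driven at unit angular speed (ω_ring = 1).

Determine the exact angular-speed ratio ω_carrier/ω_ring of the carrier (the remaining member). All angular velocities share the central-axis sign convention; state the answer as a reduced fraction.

N_ring = 33 + 2·27 = 87
33(ω_s−ω_c) = −87(ω_r−ω_c),  ω_s=0, ω_r=1
33(0−ω_c) = −87(1−ω_c)  ⇒  120ω_c = 87  ⇒  ω_c = 29/40
ω_c/ω_r = 29/40

29/40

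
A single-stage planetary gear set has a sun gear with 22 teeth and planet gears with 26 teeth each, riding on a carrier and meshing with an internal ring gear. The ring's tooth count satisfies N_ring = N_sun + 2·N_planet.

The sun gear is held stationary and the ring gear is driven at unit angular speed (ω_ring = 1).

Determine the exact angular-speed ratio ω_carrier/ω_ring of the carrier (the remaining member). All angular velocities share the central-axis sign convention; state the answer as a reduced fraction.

37/48

N_ring = 22 + 2·26 = 74
22(ω_s−ω_c) = −74(ω_r−ω_c),  ω_s=0, ω_r=1
22(0−ω_c) = −74(1−ω_c)  ⇒  96ω_c = 74  ⇒  ω_c = 37/48
ω_c/ω_r = 37/48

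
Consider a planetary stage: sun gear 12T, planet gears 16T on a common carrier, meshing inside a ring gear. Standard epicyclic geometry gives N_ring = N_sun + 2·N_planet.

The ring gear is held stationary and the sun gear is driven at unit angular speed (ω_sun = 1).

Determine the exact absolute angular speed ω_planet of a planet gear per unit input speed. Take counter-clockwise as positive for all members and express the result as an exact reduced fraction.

N_ring = 12 + 2·16 = 44
12(ω_s−ω_c) = −44(ω_r−ω_c),  ω_r=0, ω_s=1
12(1−ω_c) = −44(0−ω_c)  ⇒  56ω_c = 12  ⇒  ω_c = 3/14
sun–planet: 12·(1−3/14) = −16·(ω_p−ω_c)  ⇒  ω_p−ω_c = −(12/16)·(11/14) = -33/56
ω_p = 3/14 − 33/56 = -3/8

-3/8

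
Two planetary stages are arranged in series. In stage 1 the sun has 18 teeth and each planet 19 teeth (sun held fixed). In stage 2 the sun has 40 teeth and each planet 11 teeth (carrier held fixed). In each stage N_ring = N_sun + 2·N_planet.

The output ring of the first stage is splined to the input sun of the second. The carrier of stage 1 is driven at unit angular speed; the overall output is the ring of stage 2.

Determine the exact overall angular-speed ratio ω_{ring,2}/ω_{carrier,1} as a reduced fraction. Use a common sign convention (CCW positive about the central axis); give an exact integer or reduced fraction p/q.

Stage 1: N_ring = 18 + 2·19 = 56
Stage 1: 18(ω_s−ω_c) = −56(ω_r−ω_c),  ω_s=0, ω_c=1
Stage 1: ω_r = 1 − (18/56)(0−1) = 37/28
  ⇒ ω_r¹/ω_c¹ = 37/28
Stage 2: N_ring = 40 + 2·11 = 62
Stage 2: 40(ω_s−ω_c) = −62(ω_r−ω_c),  ω_c=0, ω_s=1
Stage 2: ω_r = 0 − (40/62)(1−0) = -20/31
  ⇒ ω_r²/ω_s² = -20/31
Coupling ω_s² = ω_r¹ ⇒ overall = 37/28 × -20/31 = -185/217

-185/217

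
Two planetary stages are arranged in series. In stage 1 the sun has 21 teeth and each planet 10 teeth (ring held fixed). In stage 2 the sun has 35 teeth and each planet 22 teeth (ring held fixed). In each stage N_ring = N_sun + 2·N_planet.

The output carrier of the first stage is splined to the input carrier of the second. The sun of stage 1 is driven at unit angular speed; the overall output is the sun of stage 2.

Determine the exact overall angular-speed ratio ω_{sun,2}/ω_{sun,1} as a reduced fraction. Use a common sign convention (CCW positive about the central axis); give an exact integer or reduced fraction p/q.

171/155

Stage 1: N_ring = 21 + 2·10 = 41
Stage 1: 21(ω_s−ω_c) = −41(ω_r−ω_c),  ω_r=0, ω_s=1
Stage 1: 21(1−ω_c) = −41(0−ω_c)  ⇒  62ω_c = 21  ⇒  ω_c = 21/62
  ⇒ ω_c¹/ω_s¹ = 21/62
Stage 2: N_ring = 35 + 2·22 = 79
Stage 2: 35(ω_s−ω_c) = −79(ω_r−ω_c),  ω_r=0, ω_c=1
Stage 2: ω_s = 1 − (79/35)(0−1) = 114/35
  ⇒ ω_s²/ω_c² = 114/35
Coupling ω_c² = ω_c¹ ⇒ overall = 21/62 × 114/35 = 171/155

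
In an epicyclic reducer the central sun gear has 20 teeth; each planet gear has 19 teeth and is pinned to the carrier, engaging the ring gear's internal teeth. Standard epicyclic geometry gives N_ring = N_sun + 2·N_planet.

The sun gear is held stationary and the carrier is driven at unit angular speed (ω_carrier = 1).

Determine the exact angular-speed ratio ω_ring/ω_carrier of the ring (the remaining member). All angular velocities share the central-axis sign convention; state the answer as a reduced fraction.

39/29

N_ring = 20 + 2·19 = 58
20(ω_s−ω_c) = −58(ω_r−ω_c),  ω_s=0, ω_c=1
ω_r = 1 − (20/58)(0−1) = 39/29
ω_r/ω_c = 39/29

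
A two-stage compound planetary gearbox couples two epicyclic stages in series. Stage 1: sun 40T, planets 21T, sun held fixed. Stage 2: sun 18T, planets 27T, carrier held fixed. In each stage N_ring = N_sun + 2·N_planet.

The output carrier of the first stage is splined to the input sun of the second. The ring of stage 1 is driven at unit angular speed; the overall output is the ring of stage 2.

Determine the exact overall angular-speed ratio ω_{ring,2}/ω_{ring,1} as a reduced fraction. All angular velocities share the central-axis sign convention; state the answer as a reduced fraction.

Stage 1: N_ring = 40 + 2·21 = 82
Stage 1: 40(ω_s−ω_c) = −82(ω_r−ω_c),  ω_s=0, ω_r=1
Stage 1: 40(0−ω_c) = −82(1−ω_c)  ⇒  122ω_c = 82  ⇒  ω_c = 41/61
  ⇒ ω_c¹/ω_r¹ = 41/61
Stage 2: N_ring = 18 + 2·27 = 72
Stage 2: 18(ω_s−ω_c) = −72(ω_r−ω_c),  ω_c=0, ω_s=1
Stage 2: ω_r = 0 − (18/72)(1−0) = -1/4
  ⇒ ω_r²/ω_s² = -1/4
Coupling ω_s² = ω_c¹ ⇒ overall = 41/61 × -1/4 = -41/244

-41/244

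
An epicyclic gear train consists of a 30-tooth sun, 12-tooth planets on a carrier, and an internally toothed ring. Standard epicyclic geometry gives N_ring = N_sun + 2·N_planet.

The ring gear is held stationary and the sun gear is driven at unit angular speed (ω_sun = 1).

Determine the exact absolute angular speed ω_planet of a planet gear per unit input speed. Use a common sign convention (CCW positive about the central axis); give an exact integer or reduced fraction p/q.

N_ring = 30 + 2·12 = 54
30(ω_s−ω_c) = −54(ω_r−ω_c),  ω_r=0, ω_s=1
30(1−ω_c) = −54(0−ω_c)  ⇒  84ω_c = 30  ⇒  ω_c = 5/14
sun–planet: 30·(1−5/14) = −12·(ω_p−ω_c)  ⇒  ω_p−ω_c = −(30/12)·(9/14) = -45/28
ω_p = 5/14 − 45/28 = -5/4

-5/4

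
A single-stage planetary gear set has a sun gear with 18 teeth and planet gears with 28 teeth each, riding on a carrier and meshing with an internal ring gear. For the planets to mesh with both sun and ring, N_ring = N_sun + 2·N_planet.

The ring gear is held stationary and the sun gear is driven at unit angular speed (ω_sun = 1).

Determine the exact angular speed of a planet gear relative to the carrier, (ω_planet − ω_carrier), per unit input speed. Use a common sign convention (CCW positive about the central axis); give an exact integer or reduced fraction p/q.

N_ring = 18 + 2·28 = 74
18(ω_s−ω_c) = −74(ω_r−ω_c),  ω_r=0, ω_s=1
18(1−ω_c) = −74(0−ω_c)  ⇒  92ω_c = 18  ⇒  ω_c = 9/46
sun–planet: 18·(1−9/46) = −28·(ω_p−ω_c)  ⇒  ω_p−ω_c = −(18/28)·(37/46) = -333/644

-333/644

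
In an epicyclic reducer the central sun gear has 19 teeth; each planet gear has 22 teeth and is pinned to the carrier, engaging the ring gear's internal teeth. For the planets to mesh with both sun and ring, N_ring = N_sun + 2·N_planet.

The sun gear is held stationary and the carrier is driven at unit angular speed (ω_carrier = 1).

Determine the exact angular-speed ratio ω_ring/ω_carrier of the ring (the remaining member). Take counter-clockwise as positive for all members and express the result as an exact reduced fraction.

82/63

N_ring = 19 + 2·22 = 63
19(ω_s−ω_c) = −63(ω_r−ω_c),  ω_s=0, ω_c=1
ω_r = 1 − (19/63)(0−1) = 82/63
ω_r/ω_c = 82/63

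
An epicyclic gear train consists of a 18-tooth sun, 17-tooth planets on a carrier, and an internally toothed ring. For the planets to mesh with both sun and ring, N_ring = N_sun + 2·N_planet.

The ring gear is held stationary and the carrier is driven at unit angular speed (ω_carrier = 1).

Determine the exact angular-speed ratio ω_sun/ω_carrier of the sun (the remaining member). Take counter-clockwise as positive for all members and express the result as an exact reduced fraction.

N_ring = 18 + 2·17 = 52
18(ω_s−ω_c) = −52(ω_r−ω_c),  ω_r=0, ω_c=1
ω_s = 1 − (52/18)(0−1) = 35/9
ω_s/ω_c = 35/9

35/9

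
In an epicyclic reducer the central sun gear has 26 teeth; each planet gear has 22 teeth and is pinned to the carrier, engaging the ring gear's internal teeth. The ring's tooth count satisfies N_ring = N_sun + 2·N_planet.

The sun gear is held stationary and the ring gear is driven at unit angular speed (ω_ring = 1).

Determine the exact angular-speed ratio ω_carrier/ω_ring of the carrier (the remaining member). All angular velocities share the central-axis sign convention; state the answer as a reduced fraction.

35/48

N_ring = 26 + 2·22 = 70
26(ω_s−ω_c) = −70(ω_r−ω_c),  ω_s=0, ω_r=1
26(0−ω_c) = −70(1−ω_c)  ⇒  96ω_c = 70  ⇒  ω_c = 35/48
ω_c/ω_r = 35/48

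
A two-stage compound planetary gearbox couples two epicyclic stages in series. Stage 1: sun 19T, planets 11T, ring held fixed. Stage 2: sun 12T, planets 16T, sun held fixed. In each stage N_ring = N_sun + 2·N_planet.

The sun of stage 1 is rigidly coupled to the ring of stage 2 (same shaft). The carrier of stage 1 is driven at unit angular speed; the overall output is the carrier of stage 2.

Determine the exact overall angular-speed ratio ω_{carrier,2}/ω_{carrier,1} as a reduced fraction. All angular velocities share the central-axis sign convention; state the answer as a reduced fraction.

Stage 1: N_ring = 19 + 2·11 = 41
Stage 1: 19(ω_s−ω_c) = −41(ω_r−ω_c),  ω_r=0, ω_c=1
Stage 1: ω_s = 1 − (41/19)(0−1) = 60/19
  ⇒ ω_s¹/ω_c¹ = 60/19
Stage 2: N_ring = 12 + 2·16 = 44
Stage 2: 12(ω_s−ω_c) = −44(ω_r−ω_c),  ω_s=0, ω_r=1
Stage 2: 12(0−ω_c) = −44(1−ω_c)  ⇒  56ω_c = 44  ⇒  ω_c = 11/14
  ⇒ ω_c²/ω_r² = 11/14
Coupling ω_r² = ω_s¹ ⇒ overall = 60/19 × 11/14 = 330/133

330/133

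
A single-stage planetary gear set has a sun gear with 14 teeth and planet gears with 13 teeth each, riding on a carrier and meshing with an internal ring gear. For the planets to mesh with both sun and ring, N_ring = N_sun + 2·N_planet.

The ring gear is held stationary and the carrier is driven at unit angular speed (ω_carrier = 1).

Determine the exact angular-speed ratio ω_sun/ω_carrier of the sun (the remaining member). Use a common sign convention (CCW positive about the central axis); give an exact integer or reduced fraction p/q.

27/7

N_ring = 14 + 2·13 = 40
14(ω_s−ω_c) = −40(ω_r−ω_c),  ω_r=0, ω_c=1
ω_s = 1 − (40/14)(0−1) = 27/7
ω_s/ω_c = 27/7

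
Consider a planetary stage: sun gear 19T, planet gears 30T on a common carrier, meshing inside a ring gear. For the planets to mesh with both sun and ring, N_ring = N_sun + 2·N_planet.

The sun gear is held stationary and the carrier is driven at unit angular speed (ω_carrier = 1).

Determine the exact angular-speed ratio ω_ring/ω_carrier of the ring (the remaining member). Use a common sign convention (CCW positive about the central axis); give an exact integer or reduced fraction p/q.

98/79

N_ring = 19 + 2·30 = 79
19(ω_s−ω_c) = −79(ω_r−ω_c),  ω_s=0, ω_c=1
ω_r = 1 − (19/79)(0−1) = 98/79
ω_r/ω_c = 98/79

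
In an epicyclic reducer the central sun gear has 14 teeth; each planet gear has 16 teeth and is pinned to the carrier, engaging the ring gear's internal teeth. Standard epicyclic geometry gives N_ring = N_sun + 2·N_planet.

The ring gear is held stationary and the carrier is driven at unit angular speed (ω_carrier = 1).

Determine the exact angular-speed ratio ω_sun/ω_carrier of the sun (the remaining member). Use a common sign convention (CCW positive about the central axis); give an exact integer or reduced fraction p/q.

N_ring = 14 + 2·16 = 46
14(ω_s−ω_c) = −46(ω_r−ω_c),  ω_r=0, ω_c=1
ω_s = 1 − (46/14)(0−1) = 30/7
ω_s/ω_c = 30/7

30/7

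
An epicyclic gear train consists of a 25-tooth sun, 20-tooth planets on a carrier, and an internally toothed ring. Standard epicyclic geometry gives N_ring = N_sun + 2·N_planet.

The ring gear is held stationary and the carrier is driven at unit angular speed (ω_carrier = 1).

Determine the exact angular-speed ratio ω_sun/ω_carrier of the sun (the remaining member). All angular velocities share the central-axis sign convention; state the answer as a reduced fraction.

18/5

N_ring = 25 + 2·20 = 65
25(ω_s−ω_c) = −65(ω_r−ω_c),  ω_r=0, ω_c=1
ω_s = 1 − (65/25)(0−1) = 18/5
ω_s/ω_c = 18/5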